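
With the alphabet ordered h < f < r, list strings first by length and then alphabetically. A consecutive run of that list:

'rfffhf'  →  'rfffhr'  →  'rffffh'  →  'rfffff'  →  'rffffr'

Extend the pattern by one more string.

rfffrh

Treat rffffr as a base-3 numeral over the given alphabet and add one, carrying through any trailing r's.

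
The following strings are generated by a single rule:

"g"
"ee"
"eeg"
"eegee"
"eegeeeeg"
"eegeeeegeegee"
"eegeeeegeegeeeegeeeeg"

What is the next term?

This is a Fibonacci-style word recurrence s(k) = s(k−1)·s(k−2): e.g. ee·g = eeg.
So term 8 is eegeeeegeegeeeegeeeeg·eegeeeegeegee.

eegeeeegeegeeeegeeeegeegeeeegeegee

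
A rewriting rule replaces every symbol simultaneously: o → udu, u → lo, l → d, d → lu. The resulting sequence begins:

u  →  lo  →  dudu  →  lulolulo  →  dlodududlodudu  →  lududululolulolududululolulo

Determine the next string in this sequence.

Applying the rule to each of the 28 symbols of lududululolulolududululolulo gives the pieces d lo lu lo lu lo d lo d udu d lo d udu d lo lu lo lu lo d lo d udu d lo d udu, which concatenate to the answer.

dlolulolulodlodududlodududlolulolulodlodududlodudu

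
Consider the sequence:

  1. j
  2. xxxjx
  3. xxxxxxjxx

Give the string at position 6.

xxxxxxxxxxxxxxxjxxxxx

Every step adds xxx to the front and x to the end of the previous string.
From xxxxxxjxx, 3 further steps: xxxxxxjxx → xxxxxxxxxjxxx → xxxxxxxxxxxxjxxxx → (answer).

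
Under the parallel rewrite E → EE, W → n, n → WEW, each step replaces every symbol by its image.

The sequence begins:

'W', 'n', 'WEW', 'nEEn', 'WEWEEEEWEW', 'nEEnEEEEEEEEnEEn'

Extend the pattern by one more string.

WEWEEEEWEWEEEEEEEEEEEEEEEEWEWEEEEWEW

Applying the rule to each of the 16 symbols of nEEnEEEEEEEEnEEn gives the pieces WEW EE EE WEW EE EE EE EE EE EE EE EE WEW EE EE WEW, which concatenate to the answer.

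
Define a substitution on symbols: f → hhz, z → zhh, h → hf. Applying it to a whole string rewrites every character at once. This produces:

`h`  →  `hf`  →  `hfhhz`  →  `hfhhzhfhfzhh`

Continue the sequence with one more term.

hfhhzhfhfzhhhfhhzhfhhzzhhhfhf

Expanding hfhhzhfhfzhh: h→hf, f→hhz, h→hf, h→hf, z→zhh, h→hf, f→hhz, h→hf, f→hhz, z→zhh, h→hf, h→hf. Concatenated: hf hhz hf hf zhh hf hhz hf hhz zhh hf hf.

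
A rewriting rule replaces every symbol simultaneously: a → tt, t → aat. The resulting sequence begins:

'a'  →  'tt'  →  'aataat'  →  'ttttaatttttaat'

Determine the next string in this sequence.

Replace each of the 14 characters of ttttaatttttaat in place — aat aat aat aat tt tt aat aat aat aat aat tt tt aat — and concatenate.

aataataataatttttaataataataataatttttaat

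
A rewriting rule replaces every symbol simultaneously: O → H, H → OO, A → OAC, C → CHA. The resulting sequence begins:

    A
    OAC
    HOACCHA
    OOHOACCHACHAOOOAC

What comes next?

Rewriting the 17 symbols of OOHOACCHACHAOOOAC one by one yields H H OO H OAC CHA CHA OO OAC CHA OO OAC H H H OAC CHA; concatenated:

HHOOHOACCHACHAOOOACCHAOOOACHHHOACCHA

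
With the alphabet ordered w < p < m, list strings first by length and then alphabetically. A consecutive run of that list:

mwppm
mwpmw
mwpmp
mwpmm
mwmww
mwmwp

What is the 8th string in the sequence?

Stepping forward 2 times from mwmwp: mwmwp → mwmwm, then the target.

mwmpw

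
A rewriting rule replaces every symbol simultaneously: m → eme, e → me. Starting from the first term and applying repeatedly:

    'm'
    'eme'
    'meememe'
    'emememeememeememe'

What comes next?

Rewriting the 17 symbols of emememeememeememe one by one yields me eme me eme me eme me me eme me eme me me eme me eme me; concatenated:

meememeememeemememeememeemememeememeememe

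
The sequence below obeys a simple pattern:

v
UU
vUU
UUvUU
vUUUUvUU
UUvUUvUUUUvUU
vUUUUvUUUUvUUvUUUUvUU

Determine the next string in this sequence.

This is a Fibonacci-style word recurrence s(k) = s(k−2)·s(k−1): e.g. v·UU = vUU.
The next term joins UUvUUvUUUUvUU and vUUUUvUUUUvUUvUUUUvUU.

UUvUUvUUUUvUUvUUUUvUUUUvUUvUUUUvUU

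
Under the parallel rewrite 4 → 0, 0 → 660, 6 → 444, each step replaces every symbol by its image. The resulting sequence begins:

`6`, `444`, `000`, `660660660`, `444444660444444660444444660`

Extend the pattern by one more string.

000000444444660000000444444660000000444444660

φ(444444660444444660444444660) expands symbol-by-symbol to 0 0 0 0 0 0 444 444 660 0 0 0 0 0 0 444 444 660 0 0 0 0 0 0 444 444 660; joining the 27 pieces gives the next term.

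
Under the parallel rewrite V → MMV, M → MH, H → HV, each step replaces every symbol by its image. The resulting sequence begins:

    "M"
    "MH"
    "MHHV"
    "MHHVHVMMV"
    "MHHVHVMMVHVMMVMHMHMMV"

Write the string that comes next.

Rewriting the 21 symbols of MHHVHVMMVHVMMVMHMHMMV one by one yields MH HV HV MMV HV MMV MH MH MMV HV MMV MH MH MMV MH HV MH HV MH MH MMV; concatenated:

MHHVHVMMVHVMMVMHMHMMVHVMMVMHMHMMVMHHVMHHVMHMHMMV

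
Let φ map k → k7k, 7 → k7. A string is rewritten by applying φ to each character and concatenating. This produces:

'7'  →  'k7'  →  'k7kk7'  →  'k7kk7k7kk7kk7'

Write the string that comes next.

k7kk7k7kk7kk7k7kk7k7kk7kk7k7kk7kk7

Replace each of the 13 characters of k7kk7k7kk7kk7 in place — k7k k7 k7k k7k k7 k7k k7 k7k k7k k7 k7k k7k k7 — and concatenate.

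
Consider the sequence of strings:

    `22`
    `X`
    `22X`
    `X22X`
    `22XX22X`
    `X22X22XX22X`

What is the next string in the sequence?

22XX22XX22X22XX22X

From term 3 onward, concatenate the second-to-last term with the last: 22·X = 22X, X·22X = X22X, …
Continuing: 22XX22X · X22X22XX22X gives term 7.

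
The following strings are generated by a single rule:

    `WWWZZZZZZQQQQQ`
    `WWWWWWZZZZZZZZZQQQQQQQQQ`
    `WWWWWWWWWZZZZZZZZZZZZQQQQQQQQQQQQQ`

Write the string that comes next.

Term n consists of 3n W's, followed by 3n+3 Z's, followed by 4n+1 Q's (n = 1, 2, …).
For the next term, n = 4, so the run lengths are 12, 15, 17.

WWWWWWWWWWWWZZZZZZZZZZZZZZZQQQQQQQQQQQQQQQQQ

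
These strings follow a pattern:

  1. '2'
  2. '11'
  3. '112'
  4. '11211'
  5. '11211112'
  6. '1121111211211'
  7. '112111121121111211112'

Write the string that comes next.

1121111211211112111121121111211211

Each term (from the third on) is the previous term followed by the one before it: term 3 = 11·2 = 112.
The next term joins 112111121121111211112 and 1121111211211.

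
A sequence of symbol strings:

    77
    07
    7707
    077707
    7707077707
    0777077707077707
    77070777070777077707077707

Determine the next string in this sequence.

077707770707770777070777070777077707077707

This is a Fibonacci-style word recurrence s(k) = s(k−2)·s(k−1): e.g. 77·07 = 7707.
The next term joins 0777077707077707 and 77070777070777077707077707.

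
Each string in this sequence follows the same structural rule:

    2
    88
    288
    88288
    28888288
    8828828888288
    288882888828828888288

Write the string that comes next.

Each term (from the third on) is the two preceding terms concatenated in order: term 3 = 2·88 = 288.
Continuing: 8828828888288 · 288882888828828888288 gives term 8.

8828828888288288882888828828888288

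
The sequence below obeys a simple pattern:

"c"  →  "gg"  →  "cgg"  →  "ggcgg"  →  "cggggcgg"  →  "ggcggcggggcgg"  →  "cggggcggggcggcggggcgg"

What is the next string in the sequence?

From term 3 onward, concatenate the second-to-last term with the last: c·gg = cgg, gg·cgg = ggcgg, …
Continuing: ggcggcggggcgg · cggggcggggcggcggggcgg gives term 8.

ggcggcggggcggcggggcggggcggcggggcgg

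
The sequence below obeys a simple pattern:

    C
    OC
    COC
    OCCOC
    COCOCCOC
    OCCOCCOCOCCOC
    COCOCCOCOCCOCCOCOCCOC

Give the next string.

From term 3 onward, concatenate the second-to-last term with the last: C·OC = COC, OC·COC = OCCOC, …
Continuing: OCCOCCOCOCCOC · COCOCCOCOCCOCCOCOCCOC gives term 8.

OCCOCCOCOCCOCCOCOCCOCOCCOCCOCOCCOC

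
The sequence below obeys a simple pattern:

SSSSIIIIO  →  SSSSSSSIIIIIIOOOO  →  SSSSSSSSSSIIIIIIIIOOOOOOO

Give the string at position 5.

The n-th term is 3n+1 S's then 2n+2 I's then 3n-2 O's (n = 1, 2, …).
For term 5, n = 5, so the run lengths are 16, 12, 13.

SSSSSSSSSSSSSSSSIIIIIIIIIIIIOOOOOOOOOOOOO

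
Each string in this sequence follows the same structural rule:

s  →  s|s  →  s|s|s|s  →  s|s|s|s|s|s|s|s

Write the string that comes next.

s|s|s|s|s|s|s|s|s|s|s|s|s|s|s|s

s(k+1) = s(k)·|·s(k) — each term doubles the last with '|' between the halves.
So the next term is two copies of s|s|s|s|s|s|s|s with '|' between the halves.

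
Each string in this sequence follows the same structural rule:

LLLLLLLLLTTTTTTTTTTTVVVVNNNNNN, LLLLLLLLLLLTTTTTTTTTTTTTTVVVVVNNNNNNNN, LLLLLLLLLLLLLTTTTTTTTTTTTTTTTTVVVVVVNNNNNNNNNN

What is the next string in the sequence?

LLLLLLLLLLLLLLLTTTTTTTTTTTTTTTTTTTTVVVVVVVNNNNNNNNNNNN

The n-th term is 2n+3 L's then 3n+2 T's then n+1 V's then 2n N's, where the shown terms are n = 3, 4, 5.
At n = 6 the blocks have lengths 15, 20, 7, 12.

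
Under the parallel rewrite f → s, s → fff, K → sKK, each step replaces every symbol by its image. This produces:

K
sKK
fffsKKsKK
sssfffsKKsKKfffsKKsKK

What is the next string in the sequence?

Rewriting the 21 symbols of sssfffsKKsKKfffsKKsKK one by one yields fff fff fff s s s fff sKK sKK fff sKK sKK s s s fff sKK sKK fff sKK sKK; concatenated:

fffffffffsssfffsKKsKKfffsKKsKKsssfffsKKsKKfffsKKsKK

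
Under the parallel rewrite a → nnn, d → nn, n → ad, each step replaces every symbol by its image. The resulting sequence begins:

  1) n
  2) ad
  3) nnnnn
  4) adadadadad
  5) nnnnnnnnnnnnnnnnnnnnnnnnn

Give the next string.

Applying the rule to each of the 25 symbols of nnnnnnnnnnnnnnnnnnnnnnnnn gives the pieces ad ad ad ad ad ad ad ad ad ad ad ad ad ad ad ad ad ad ad ad ad ad ad ad ad, which concatenate to the answer.

adadadadadadadadadadadadadadadadadadadadadadadadad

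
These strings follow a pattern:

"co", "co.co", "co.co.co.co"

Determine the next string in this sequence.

Each string is two copies of the previous one joined by '.'.
One more doubling of co.co.co.co gives the answer.

co.co.co.co.co.co.co.co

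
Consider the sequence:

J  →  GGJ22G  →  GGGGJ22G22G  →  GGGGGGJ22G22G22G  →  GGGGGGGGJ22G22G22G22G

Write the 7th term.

Every step adds GG to the front and 22G to the end of the previous string.
From GGGGGGGGJ22G22G22G22G, 2 further steps: GGGGGGGGJ22G22G22G22G → GGGGGGGGGGJ22G22G22G22G22G → (answer).

GGGGGGGGGGGGJ22G22G22G22G22G22G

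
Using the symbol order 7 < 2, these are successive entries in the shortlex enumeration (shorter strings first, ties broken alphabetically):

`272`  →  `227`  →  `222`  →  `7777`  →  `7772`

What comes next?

Treat 7772 as a base-2 numeral over the given alphabet and add one, carrying through any trailing 2's.

7727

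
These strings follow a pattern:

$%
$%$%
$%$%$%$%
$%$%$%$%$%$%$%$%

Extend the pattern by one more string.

Each string is two copies of the previous one concatenated.
One more doubling of $%$%$%$%$%$%$%$% gives the answer.

$%$%$%$%$%$%$%$%$%$%$%$%$%$%$%$%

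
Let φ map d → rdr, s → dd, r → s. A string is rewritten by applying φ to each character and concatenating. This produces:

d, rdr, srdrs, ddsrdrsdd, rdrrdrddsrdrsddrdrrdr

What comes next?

Replace each of the 21 characters of rdrrdrddsrdrsddrdrrdr in place — s rdr s s rdr s rdr rdr dd s rdr s dd rdr rdr s rdr s s rdr s — and concatenate.

srdrssrdrsrdrrdrddsrdrsddrdrrdrsrdrssrdrs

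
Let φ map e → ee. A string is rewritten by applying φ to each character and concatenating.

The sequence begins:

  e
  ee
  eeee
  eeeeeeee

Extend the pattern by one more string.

eeeeeeeeeeeeeeee

Expanding eeeeeeee: e→ee, e→ee, e→ee, e→ee, e→ee, e→ee, e→ee, e→ee. Concatenated: ee ee ee ee ee ee ee ee.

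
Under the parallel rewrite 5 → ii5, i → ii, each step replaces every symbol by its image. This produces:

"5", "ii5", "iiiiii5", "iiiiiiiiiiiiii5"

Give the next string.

Rewriting the 15 symbols of iiiiiiiiiiiiii5 one by one yields ii ii ii ii ii ii ii ii ii ii ii ii ii ii ii5; concatenated:

iiiiiiiiiiiiiiiiiiiiiiiiiiiiii5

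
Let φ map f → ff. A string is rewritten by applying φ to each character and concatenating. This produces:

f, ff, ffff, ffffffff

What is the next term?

ffffffffffffffff

Expanding ffffffff: f→ff, f→ff, f→ff, f→ff, f→ff, f→ff, f→ff, f→ff. Concatenated: ff ff ff ff ff ff ff ff.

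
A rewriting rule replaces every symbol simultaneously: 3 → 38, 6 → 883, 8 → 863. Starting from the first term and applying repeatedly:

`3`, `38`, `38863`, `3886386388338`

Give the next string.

φ(3886386388338) expands symbol-by-symbol to 38 863 863 883 38 863 883 38 863 863 38 38 863; joining the 13 pieces gives the next term.

3886386388338863883388638633838863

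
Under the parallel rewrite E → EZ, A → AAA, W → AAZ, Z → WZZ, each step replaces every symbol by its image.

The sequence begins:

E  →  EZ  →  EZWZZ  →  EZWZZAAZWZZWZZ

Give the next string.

Applying the rule to each of the 14 symbols of EZWZZAAZWZZWZZ gives the pieces EZ WZZ AAZ WZZ WZZ AAA AAA WZZ AAZ WZZ WZZ AAZ WZZ WZZ, which concatenate to the answer.

EZWZZAAZWZZWZZAAAAAAWZZAAZWZZWZZAAZWZZWZZ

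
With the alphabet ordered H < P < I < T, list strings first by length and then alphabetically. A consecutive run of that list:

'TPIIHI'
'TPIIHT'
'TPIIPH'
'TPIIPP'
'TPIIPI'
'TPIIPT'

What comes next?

TPIIIH

Treat TPIIPT as a base-4 numeral over the given alphabet and add one, carrying through any trailing T's.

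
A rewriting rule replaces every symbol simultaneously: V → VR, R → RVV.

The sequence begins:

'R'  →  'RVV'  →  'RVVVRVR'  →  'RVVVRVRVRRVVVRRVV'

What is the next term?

RVVVRVRVRRVVVRRVVVRRVVRVVVRVRVRRVVRVVVRVR

Applying the rule to each of the 17 symbols of RVVVRVRVRRVVVRRVV gives the pieces RVV VR VR VR RVV VR RVV VR RVV RVV VR VR VR RVV RVV VR VR, which concatenate to the answer.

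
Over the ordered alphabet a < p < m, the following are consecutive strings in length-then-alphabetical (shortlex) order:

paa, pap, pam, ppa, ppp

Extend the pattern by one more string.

ppm

The successor of ppp increments the rightmost position that isn't already m and resets every position after it to a.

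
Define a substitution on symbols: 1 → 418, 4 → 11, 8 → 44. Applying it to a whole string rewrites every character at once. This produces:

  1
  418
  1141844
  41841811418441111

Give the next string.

Rewriting the 17 symbols of 41841811418441111 one by one yields 11 418 44 11 418 44 418 418 11 418 44 11 11 418 418 418 418; concatenated:

1141844114184441841811418441111418418418418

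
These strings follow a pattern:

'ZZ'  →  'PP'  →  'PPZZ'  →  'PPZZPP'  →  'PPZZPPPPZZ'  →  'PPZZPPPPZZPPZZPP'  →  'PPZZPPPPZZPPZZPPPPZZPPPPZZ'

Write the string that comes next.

PPZZPPPPZZPPZZPPPPZZPPPPZZPPZZPPPPZZPPZZPP

From term 3 onward, concatenate the last term with the second-to-last: PP·ZZ = PPZZ, PPZZ·PP = PPZZPP, …
The next term joins PPZZPPPPZZPPZZPPPPZZPPPPZZ and PPZZPPPPZZPPZZPP.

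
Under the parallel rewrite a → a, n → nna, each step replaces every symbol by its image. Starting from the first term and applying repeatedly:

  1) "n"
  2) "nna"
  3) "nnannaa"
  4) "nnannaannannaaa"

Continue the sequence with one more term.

nnannaannannaaannannaannannaaaa

Replace each of the 15 characters of nnannaannannaaa in place — nna nna a nna nna a a nna nna a nna nna a a a — and concatenate.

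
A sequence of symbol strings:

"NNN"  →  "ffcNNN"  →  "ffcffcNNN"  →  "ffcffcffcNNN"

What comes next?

ffcffcffcffcNNN

The strings grow by a fixed prefix ffc each time.
One more step from ffcffcffcNNN gives the answer.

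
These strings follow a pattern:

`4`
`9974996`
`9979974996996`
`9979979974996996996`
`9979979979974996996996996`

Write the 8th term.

Each term wraps the previous one in 997 on the left and 996 on the right.
From 9979979979974996996996996, 3 further steps: 9979979979974996996996996 → 9979979979979974996996996996996 → 9979979979979979974996996996996996996 → (answer).

9979979979979979979974996996996996996996996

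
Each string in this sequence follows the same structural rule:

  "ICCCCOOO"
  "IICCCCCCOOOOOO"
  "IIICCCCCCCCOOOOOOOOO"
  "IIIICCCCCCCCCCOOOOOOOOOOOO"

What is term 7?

IIIIIIICCCCCCCCCCCCCCCCOOOOOOOOOOOOOOOOOOOOO

Reading off run lengths: I runs 1, 2, 3, 4; C runs 4, 6, 8, 10; O runs 3, 6, 9, 12 — each is linear in n (n = 1, 2, …).
Setting n = 7 gives 7, 16, 21 characters in each block.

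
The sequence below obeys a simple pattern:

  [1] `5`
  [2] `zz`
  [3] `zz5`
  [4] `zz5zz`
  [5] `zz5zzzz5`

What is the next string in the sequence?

zz5zzzz5zz5zz

This is a Fibonacci-style word recurrence s(k) = s(k−1)·s(k−2): e.g. zz·5 = zz5.
The next term joins zz5zzzz5 and zz5zz.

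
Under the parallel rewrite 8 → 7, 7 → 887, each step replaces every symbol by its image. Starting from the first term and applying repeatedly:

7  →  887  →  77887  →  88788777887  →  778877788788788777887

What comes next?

φ(778877788788788777887) expands symbol-by-symbol to 887 887 7 7 887 887 887 7 7 887 7 7 887 7 7 887 887 887 7 7 887; joining the 21 pieces gives the next term.

8878877788788788777887778877788788788777887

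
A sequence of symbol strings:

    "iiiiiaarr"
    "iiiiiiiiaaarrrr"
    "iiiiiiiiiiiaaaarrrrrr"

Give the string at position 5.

The n-th term is 3n+2 i's then n+1 a's then 2n r's (n = 1, 2, …).
At n = 5 the blocks have lengths 17, 6, 10.

iiiiiiiiiiiiiiiiiaaaaaarrrrrrrrrr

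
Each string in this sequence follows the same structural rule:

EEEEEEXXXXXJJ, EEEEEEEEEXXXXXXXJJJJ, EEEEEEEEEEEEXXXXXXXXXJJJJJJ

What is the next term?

The n-th term is 3n+3 E's then 2n+3 X's then 2n J's (n = 1, 2, …).
At n = 4 the blocks have lengths 15, 11, 8.

EEEEEEEEEEEEEEEXXXXXXXXXXXJJJJJJJJ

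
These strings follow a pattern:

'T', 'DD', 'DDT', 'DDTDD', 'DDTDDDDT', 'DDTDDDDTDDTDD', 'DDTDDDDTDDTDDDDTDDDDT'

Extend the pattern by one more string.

DDTDDDDTDDTDDDDTDDDDTDDTDDDDTDDTDD

Each term (from the third on) is the previous term followed by the one before it: term 3 = DD·T = DDT.
The next term joins DDTDDDDTDDTDDDDTDDDDT and DDTDDDDTDDTDD.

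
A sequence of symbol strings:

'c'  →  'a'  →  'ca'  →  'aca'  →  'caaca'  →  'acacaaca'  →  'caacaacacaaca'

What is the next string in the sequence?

acacaacacaacaacacaaca

Each term (from the third on) is the two preceding terms concatenated in order: term 3 = c·a = ca.
So term 8 is acacaaca·caacaacacaaca.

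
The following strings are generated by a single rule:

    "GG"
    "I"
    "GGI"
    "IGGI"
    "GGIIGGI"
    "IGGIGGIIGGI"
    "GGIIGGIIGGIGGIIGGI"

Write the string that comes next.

From term 3 onward, concatenate the second-to-last term with the last: GG·I = GGI, I·GGI = IGGI, …
Continuing: IGGIGGIIGGI · GGIIGGIIGGIGGIIGGI gives term 8.

IGGIGGIIGGIGGIIGGIIGGIGGIIGGI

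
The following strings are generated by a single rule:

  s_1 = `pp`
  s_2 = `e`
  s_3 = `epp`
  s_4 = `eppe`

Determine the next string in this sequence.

From term 3 onward, concatenate the last term with the second-to-last: e·pp = epp, epp·e = eppe, …
Continuing: eppe · epp gives term 5.

eppeepp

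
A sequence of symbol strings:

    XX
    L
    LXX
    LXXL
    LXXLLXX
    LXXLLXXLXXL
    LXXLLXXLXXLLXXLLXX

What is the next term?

LXXLLXXLXXLLXXLLXXLXXLLXXLXXL

Each term (from the third on) is the previous term followed by the one before it: term 3 = L·XX = LXX.
Continuing: LXXLLXXLXXLLXXLLXX · LXXLLXXLXXL gives term 8.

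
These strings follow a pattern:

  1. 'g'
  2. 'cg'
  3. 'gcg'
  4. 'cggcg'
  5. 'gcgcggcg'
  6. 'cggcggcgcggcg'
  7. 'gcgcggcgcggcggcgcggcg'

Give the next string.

cggcggcgcggcggcgcggcgcggcggcgcggcg

Each term (from the third on) is the two preceding terms concatenated in order: term 3 = g·cg = gcg.
So term 8 is cggcggcgcggcg·gcgcggcgcggcggcgcggcg.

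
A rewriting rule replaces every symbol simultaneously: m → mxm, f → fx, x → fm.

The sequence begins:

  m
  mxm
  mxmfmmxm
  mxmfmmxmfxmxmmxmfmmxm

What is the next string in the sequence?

mxmfmmxmfxmxmmxmfmmxmfxfmmxmfmmxmmxmfmmxmfxmxmmxmfmmxm

Applying the rule to each of the 21 symbols of mxmfmmxmfxmxmmxmfmmxm gives the pieces mxm fm mxm fx mxm mxm fm mxm fx fm mxm fm mxm mxm fm mxm fx mxm mxm fm mxm, which concatenate to the answer.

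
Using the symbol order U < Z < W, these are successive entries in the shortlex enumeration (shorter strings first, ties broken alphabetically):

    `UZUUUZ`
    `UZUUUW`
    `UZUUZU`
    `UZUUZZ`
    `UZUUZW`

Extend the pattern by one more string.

The successor of UZUUZW increments the rightmost position that isn't already W and resets every position after it to U.

UZUUWU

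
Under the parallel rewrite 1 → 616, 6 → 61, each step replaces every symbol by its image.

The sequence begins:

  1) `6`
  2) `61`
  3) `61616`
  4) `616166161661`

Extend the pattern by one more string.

61616616166161616616166161616

Expanding 616166161661: 6→61, 1→616, 6→61, 1→616, 6→61, 6→61, 1→616, 6→61, 1→616, 6→61, 6→61, 1→616. Concatenated: 61 616 61 616 61 61 616 61 616 61 61 616.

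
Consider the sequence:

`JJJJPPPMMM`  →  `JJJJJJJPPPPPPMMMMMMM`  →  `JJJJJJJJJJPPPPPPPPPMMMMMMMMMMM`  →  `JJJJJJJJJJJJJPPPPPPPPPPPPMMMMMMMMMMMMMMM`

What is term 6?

JJJJJJJJJJJJJJJJJJJPPPPPPPPPPPPPPPPPPMMMMMMMMMMMMMMMMMMMMMMM

Term n consists of 3n+1 J's, followed by 3n P's, followed by 4n-1 M's (n = 1, 2, …).
Setting n = 6 gives 19, 18, 23 characters in each block.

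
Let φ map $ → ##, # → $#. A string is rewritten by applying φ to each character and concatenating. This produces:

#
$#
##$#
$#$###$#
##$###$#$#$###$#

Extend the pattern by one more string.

Replace each of the 16 characters of ##$###$#$#$###$# in place — $# $# ## $# $# $# ## $# ## $# ## $# $# $# ## $# — and concatenate.

$#$###$#$#$###$###$###$#$#$###$#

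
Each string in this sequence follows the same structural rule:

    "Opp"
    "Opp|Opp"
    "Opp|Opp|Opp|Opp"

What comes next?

s(k+1) = s(k)·|·s(k) — each term doubles the last with '|' between the halves.
Doubling Opp|Opp|Opp|Opp with '|' between the halves:

Opp|Opp|Opp|Opp|Opp|Opp|Opp|Opp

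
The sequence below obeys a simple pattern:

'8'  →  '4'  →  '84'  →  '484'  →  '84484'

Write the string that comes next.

48484484

Each term (from the third on) is the two preceding terms concatenated in order: term 3 = 8·4 = 84.
Continuing: 484 · 84484 gives term 6.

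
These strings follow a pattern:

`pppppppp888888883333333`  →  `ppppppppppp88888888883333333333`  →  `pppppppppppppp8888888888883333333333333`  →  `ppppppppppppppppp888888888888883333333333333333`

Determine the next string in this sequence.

Term n consists of 3n-1 p's, followed by 2n+2 8's, followed by 3n-2 3's, where the shown terms are n = 3, 4, 5, 6.
Setting n = 7 gives 20, 16, 19 characters in each block.

pppppppppppppppppppp88888888888888883333333333333333333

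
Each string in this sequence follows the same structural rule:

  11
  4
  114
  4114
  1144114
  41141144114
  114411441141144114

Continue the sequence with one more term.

41141144114114411441141144114

Each term (from the third on) is the two preceding terms concatenated in order: term 3 = 11·4 = 114.
So term 8 is 41141144114·114411441141144114.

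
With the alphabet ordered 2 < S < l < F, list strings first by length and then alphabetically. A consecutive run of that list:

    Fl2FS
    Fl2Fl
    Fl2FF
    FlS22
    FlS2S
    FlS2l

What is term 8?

FlSS2

Stepping forward 2 times from FlS2l: FlS2l → FlS2F, then the target.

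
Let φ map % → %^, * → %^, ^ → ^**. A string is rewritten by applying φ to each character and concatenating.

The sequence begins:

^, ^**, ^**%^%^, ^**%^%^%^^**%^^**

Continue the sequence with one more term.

φ(^**%^%^%^^**%^^**) expands symbol-by-symbol to ^** %^ %^ %^ ^** %^ ^** %^ ^** ^** %^ %^ %^ ^** ^** %^ %^; joining the 17 pieces gives the next term.

^**%^%^%^^**%^^**%^^**^**%^%^%^^**^**%^%^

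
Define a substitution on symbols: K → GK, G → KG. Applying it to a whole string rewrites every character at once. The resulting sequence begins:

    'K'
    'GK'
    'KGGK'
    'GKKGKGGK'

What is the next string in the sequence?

Rewriting each symbol of GKKGKGGK: G→KG, K→GK, K→GK, G→KG, K→GK, G→KG, G→KG, K→GK, which concatenates to KG GK GK KG GK KG KG GK.

KGGKGKKGGKKGKGGK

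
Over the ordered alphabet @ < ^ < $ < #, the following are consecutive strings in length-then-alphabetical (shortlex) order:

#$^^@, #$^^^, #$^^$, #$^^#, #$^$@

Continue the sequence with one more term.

#$^$^

Treat #$^$@ as a base-4 numeral over the given alphabet and add one, carrying through any trailing #'s.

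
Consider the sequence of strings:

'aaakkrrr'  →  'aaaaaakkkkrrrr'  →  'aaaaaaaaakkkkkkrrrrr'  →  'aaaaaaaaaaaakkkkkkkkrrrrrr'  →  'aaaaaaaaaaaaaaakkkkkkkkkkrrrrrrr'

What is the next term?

Term n consists of 3n a's, followed by 2n k's, followed by n+2 r's (n = 1, 2, …).
At n = 6 the blocks have lengths 18, 12, 8.

aaaaaaaaaaaaaaaaaakkkkkkkkkkkkrrrrrrrr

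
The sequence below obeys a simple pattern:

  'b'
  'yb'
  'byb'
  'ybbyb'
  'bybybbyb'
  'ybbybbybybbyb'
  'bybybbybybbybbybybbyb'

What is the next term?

From term 3 onward, concatenate the second-to-last term with the last: b·yb = byb, yb·byb = ybbyb, …
The next term joins ybbybbybybbyb and bybybbybybbybbybybbyb.

ybbybbybybbybbybybbybybbybbybybbyb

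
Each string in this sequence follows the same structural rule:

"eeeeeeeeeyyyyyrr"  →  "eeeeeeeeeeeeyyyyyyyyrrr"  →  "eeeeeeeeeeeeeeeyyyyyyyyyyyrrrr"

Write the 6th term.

The n-th term is 3n+3 e's then 3n-1 y's then n r's, where the shown terms are n = 2, 3, 4.
For term 6, n = 7, so the run lengths are 24, 20, 7.

eeeeeeeeeeeeeeeeeeeeeeeeyyyyyyyyyyyyyyyyyyyyrrrrrrr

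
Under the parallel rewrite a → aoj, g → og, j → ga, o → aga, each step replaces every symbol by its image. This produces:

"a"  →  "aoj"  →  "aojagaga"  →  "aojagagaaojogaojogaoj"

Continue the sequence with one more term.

aojagagaaojogaojogaojaojagagaagaogaojagagaagaogaojagaga

φ(aojagagaaojogaojogaoj) expands symbol-by-symbol to aoj aga ga aoj og aoj og aoj aoj aga ga aga og aoj aga ga aga og aoj aga ga; joining the 21 pieces gives the next term.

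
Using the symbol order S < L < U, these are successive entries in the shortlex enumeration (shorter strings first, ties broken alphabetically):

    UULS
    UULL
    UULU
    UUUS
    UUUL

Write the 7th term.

SSSSS

Stepping forward 2 times from UUUL: UUUL → UUUU, then the target.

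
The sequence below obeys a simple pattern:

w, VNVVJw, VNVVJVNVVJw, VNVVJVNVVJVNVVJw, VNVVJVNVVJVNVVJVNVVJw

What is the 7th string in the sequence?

The strings grow by a fixed prefix VNVVJ each time.
From VNVVJVNVVJVNVVJVNVVJw, 2 further steps: VNVVJVNVVJVNVVJVNVVJw → VNVVJVNVVJVNVVJVNVVJVNVVJw → (answer).

VNVVJVNVVJVNVVJVNVVJVNVVJVNVVJw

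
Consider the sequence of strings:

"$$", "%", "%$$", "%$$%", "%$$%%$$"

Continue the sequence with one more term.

This is a Fibonacci-style word recurrence s(k) = s(k−1)·s(k−2): e.g. %·$$ = %$$.
So term 6 is %$$%%$$·%$$%.

%$$%%$$%$$%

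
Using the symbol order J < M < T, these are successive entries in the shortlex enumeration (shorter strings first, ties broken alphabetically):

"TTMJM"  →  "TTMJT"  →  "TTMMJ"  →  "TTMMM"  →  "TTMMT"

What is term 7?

TTMTM

Advancing 2 positions from TTMMT through TTMMT → TTMTJ reaches term 7.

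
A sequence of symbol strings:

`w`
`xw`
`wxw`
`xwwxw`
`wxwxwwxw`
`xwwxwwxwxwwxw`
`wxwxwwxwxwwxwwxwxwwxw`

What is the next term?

xwwxwwxwxwwxwwxwxwwxwxwwxwwxwxwwxw

This is a Fibonacci-style word recurrence s(k) = s(k−2)·s(k−1): e.g. w·xw = wxw.
So term 8 is xwwxwwxwxwwxw·wxwxwwxwxwwxwwxwxwwxw.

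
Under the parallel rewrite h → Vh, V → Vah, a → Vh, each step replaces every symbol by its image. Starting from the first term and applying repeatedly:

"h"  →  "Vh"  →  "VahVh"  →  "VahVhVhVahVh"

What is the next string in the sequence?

VahVhVhVahVhVahVhVahVhVhVahVh

Expanding VahVhVhVahVh: V→Vah, a→Vh, h→Vh, V→Vah, h→Vh, V→Vah, h→Vh, V→Vah, a→Vh, h→Vh, V→Vah, h→Vh. Concatenated: Vah Vh Vh Vah Vh Vah Vh Vah Vh Vh Vah Vh.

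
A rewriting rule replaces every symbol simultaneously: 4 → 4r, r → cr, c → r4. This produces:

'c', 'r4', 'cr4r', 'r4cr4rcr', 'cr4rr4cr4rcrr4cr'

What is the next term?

Rewriting the 16 symbols of cr4rr4cr4rcrr4cr one by one yields r4 cr 4r cr cr 4r r4 cr 4r cr r4 cr cr 4r r4 cr; concatenated:

r4cr4rcrcr4rr4cr4rcrr4crcr4rr4cr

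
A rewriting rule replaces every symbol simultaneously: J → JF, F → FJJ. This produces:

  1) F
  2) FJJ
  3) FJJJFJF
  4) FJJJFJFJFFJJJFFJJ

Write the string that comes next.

FJJJFJFJFFJJJFFJJJFFJJFJJJFJFJFFJJFJJJFJF

Applying the rule to each of the 17 symbols of FJJJFJFJFFJJJFFJJ gives the pieces FJJ JF JF JF FJJ JF FJJ JF FJJ FJJ JF JF JF FJJ FJJ JF JF, which concatenate to the answer.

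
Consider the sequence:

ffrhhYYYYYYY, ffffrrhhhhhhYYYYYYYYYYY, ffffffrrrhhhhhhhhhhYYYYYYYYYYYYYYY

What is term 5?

Each string has the form f^{2n} r^{n} h^{4n-2} Y^{4n+3} (n = 1, 2, …).
At n = 5 the blocks have lengths 10, 5, 18, 23.

ffffffffffrrrrrhhhhhhhhhhhhhhhhhhYYYYYYYYYYYYYYYYYYYYYYY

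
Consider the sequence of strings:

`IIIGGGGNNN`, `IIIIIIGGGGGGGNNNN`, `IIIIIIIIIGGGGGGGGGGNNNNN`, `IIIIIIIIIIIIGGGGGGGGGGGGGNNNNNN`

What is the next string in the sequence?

The n-th term is 3n I's then 3n+1 G's then n+2 N's (n = 1, 2, …).
At n = 5 the blocks have lengths 15, 16, 7.

IIIIIIIIIIIIIIIGGGGGGGGGGGGGGGGNNNNNNN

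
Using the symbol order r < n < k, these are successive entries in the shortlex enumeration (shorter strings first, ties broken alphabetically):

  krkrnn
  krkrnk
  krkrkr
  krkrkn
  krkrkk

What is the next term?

Treat krkrkk as a base-3 numeral over the given alphabet and add one, carrying through any trailing k's.

krknrr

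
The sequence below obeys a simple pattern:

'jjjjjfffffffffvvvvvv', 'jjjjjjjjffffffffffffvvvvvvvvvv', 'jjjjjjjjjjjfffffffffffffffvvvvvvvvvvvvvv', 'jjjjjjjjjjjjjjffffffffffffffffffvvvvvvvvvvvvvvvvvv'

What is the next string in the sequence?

Term n consists of 3n-1 j's, followed by 3n+3 f's, followed by 4n-2 v's, where the shown terms are n = 2, 3, 4, 5.
At n = 6 the blocks have lengths 17, 21, 22.

jjjjjjjjjjjjjjjjjfffffffffffffffffffffvvvvvvvvvvvvvvvvvvvvvv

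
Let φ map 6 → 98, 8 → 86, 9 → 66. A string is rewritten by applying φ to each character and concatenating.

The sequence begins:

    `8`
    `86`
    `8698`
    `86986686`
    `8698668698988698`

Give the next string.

86986686989886986686668686986686

φ(8698668698988698) expands symbol-by-symbol to 86 98 66 86 98 98 86 98 66 86 66 86 86 98 66 86; joining the 16 pieces gives the next term.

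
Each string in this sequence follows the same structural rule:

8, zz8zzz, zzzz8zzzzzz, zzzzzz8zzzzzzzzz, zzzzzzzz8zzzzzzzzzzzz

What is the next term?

Every step adds zz to the front and zzz to the end of the previous string.
One more step from zzzzzzzz8zzzzzzzzzzzz gives the answer.

zzzzzzzzzz8zzzzzzzzzzzzzzz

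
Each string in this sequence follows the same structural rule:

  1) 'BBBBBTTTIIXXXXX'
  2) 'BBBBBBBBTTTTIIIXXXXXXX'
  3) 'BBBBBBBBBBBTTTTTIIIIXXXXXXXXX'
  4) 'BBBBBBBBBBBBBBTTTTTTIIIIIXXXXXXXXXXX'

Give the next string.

BBBBBBBBBBBBBBBBBTTTTTTTIIIIIIXXXXXXXXXXXXX

The n-th term is 3n-1 B's then n+1 T's then n I's then 2n+1 X's, where the shown terms are n = 2, 3, 4, 5.
At n = 6 the blocks have lengths 17, 7, 6, 13.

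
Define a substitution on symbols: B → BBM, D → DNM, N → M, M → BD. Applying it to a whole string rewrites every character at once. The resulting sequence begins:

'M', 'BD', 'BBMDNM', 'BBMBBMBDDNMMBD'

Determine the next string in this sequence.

Replace each of the 14 characters of BBMBBMBDDNMMBD in place — BBM BBM BD BBM BBM BD BBM DNM DNM M BD BD BBM DNM — and concatenate.

BBMBBMBDBBMBBMBDBBMDNMDNMMBDBDBBMDNM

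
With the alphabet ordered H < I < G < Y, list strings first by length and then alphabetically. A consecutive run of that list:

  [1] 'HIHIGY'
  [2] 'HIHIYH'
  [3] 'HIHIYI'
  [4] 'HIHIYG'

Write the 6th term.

Advancing 2 positions from HIHIYG through HIHIYG → HIHIYY reaches term 6.

HIHGHH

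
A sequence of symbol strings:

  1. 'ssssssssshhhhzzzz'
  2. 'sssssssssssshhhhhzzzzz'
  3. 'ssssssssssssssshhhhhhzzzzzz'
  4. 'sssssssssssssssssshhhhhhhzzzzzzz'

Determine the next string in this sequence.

Term n consists of 3n s's, followed by n+1 h's, followed by n+1 z's, where the shown terms are n = 3, 4, 5, 6.
For the next term, n = 7, so the run lengths are 21, 8, 8.

ssssssssssssssssssssshhhhhhhhzzzzzzzz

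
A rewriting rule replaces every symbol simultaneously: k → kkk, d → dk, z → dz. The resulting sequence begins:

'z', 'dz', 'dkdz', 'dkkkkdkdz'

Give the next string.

dkkkkkkkkkkkkkdkkkkdkdz

Rewriting each symbol of dkkkkdkdz: d→dk, k→kkk, k→kkk, k→kkk, k→kkk, d→dk, k→kkk, d→dk, z→dz, which concatenates to dk kkk kkk kkk kkk dk kkk dk dz.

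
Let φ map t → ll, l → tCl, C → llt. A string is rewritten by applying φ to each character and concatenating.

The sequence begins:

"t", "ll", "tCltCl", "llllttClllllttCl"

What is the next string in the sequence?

Applying the rule to each of the 16 symbols of llllttClllllttCl gives the pieces tCl tCl tCl tCl ll ll llt tCl tCl tCl tCl tCl ll ll llt tCl, which concatenate to the answer.

tCltCltCltClllllllttCltCltCltCltClllllllttCl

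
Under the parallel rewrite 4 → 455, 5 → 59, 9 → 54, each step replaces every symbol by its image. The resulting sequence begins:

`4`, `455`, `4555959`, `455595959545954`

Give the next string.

455595959545954595459455595459455

φ(455595959545954) expands symbol-by-symbol to 455 59 59 59 54 59 54 59 54 59 455 59 54 59 455; joining the 15 pieces gives the next term.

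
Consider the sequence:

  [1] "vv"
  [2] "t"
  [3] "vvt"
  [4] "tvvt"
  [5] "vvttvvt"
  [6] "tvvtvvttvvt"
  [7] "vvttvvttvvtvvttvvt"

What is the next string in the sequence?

Each term (from the third on) is the two preceding terms concatenated in order: term 3 = vv·t = vvt.
The next term joins tvvtvvttvvt and vvttvvttvvtvvttvvt.

tvvtvvttvvtvvttvvttvvtvvttvvt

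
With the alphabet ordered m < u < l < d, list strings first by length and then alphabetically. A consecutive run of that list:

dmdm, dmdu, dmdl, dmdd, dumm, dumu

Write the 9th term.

duum

Stepping forward 3 times from dumu: dumu → duml → dumd, then the target.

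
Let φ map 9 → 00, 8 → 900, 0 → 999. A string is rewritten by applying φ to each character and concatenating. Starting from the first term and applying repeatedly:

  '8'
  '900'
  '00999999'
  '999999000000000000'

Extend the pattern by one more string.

000000000000999999999999999999999999999999999999

Replace each of the 18 characters of 999999000000000000 in place — 00 00 00 00 00 00 999 999 999 999 999 999 999 999 999 999 999 999 — and concatenate.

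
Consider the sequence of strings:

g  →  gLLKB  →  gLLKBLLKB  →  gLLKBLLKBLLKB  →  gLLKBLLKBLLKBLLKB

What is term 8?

gLLKBLLKBLLKBLLKBLLKBLLKBLLKB

Each term is the previous one with LLKB appended.
From gLLKBLLKBLLKBLLKB, 3 further steps: gLLKBLLKBLLKBLLKB → gLLKBLLKBLLKBLLKBLLKB → gLLKBLLKBLLKBLLKBLLKBLLKB → (answer).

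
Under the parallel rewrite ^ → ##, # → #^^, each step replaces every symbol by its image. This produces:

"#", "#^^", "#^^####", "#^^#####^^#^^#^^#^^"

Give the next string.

#^^#####^^#^^#^^#^^#^^#####^^#####^^#####^^####

φ(#^^#####^^#^^#^^#^^) expands symbol-by-symbol to #^^ ## ## #^^ #^^ #^^ #^^ #^^ ## ## #^^ ## ## #^^ ## ## #^^ ## ##; joining the 19 pieces gives the next term.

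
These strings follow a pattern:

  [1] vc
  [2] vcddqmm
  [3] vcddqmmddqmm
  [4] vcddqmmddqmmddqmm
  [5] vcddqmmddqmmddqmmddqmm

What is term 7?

vcddqmmddqmmddqmmddqmmddqmmddqmm

Each term is the previous one with ddqmm appended.
From vcddqmmddqmmddqmmddqmm, 2 further steps: vcddqmmddqmmddqmmddqmm → vcddqmmddqmmddqmmddqmmddqmm → (answer).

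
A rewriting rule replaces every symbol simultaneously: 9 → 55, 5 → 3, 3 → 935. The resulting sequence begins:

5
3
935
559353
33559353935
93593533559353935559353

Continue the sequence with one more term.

5593535593539359353355935393555935333559353935

Replace each of the 23 characters of 93593533559353935559353 in place — 55 935 3 55 935 3 935 935 3 3 55 935 3 935 55 935 3 3 3 55 935 3 935 — and concatenate.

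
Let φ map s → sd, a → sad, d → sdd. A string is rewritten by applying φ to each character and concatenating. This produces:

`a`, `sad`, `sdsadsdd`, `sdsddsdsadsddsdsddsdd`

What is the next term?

Replace each of the 21 characters of sdsddsdsadsddsdsddsdd in place — sd sdd sd sdd sdd sd sdd sd sad sdd sd sdd sdd sd sdd sd sdd sdd sd sdd sdd — and concatenate.

sdsddsdsddsddsdsddsdsadsddsdsddsddsdsddsdsddsddsdsddsdd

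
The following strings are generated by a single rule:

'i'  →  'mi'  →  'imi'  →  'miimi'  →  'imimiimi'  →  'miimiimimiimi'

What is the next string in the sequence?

This is a Fibonacci-style word recurrence s(k) = s(k−2)·s(k−1): e.g. i·mi = imi.
The next term joins imimiimi and miimiimimiimi.

imimiimimiimiimimiimi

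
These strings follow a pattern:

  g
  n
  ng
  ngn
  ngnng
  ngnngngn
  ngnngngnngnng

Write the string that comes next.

ngnngngnngnngngnngngn

This is a Fibonacci-style word recurrence s(k) = s(k−1)·s(k−2): e.g. n·g = ng.
So term 8 is ngnngngnngnng·ngnngngn.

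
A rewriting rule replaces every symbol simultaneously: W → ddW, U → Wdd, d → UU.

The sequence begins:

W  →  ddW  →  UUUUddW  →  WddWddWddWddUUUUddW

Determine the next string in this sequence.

ddWUUUUddWUUUUddWUUUUddWUUUUWddWddWddWddUUUUddW

φ(WddWddWddWddUUUUddW) expands symbol-by-symbol to ddW UU UU ddW UU UU ddW UU UU ddW UU UU Wdd Wdd Wdd Wdd UU UU ddW; joining the 19 pieces gives the next term.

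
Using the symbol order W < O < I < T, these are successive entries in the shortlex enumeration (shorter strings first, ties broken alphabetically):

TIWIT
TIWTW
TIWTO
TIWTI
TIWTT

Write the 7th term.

TIOWO

Continuing the enumeration 2 steps past TIWTT: TIWTT → TIOWW → (answer).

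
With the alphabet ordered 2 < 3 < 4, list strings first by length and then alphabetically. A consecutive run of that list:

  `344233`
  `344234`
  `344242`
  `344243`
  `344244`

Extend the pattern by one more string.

The successor of 344244 increments the rightmost position that isn't already 4 and resets every position after it to 2.

344322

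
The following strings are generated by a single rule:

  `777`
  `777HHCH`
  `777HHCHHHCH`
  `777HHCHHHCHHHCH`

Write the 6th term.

777HHCHHHCHHHCHHHCHHHCH

The strings grow by a fixed suffix HHCH each time.
From 777HHCHHHCHHHCH, 2 further steps: 777HHCHHHCHHHCH → 777HHCHHHCHHHCHHHCH → (answer).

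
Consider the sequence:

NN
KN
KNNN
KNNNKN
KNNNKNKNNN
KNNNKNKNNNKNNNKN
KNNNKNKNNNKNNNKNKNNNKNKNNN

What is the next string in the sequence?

Each term (from the third on) is the previous term followed by the one before it: term 3 = KN·NN = KNNN.
So term 8 is KNNNKNKNNNKNNNKNKNNNKNKNNN·KNNNKNKNNNKNNNKN.

KNNNKNKNNNKNNNKNKNNNKNKNNNKNNNKNKNNNKNNNKN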